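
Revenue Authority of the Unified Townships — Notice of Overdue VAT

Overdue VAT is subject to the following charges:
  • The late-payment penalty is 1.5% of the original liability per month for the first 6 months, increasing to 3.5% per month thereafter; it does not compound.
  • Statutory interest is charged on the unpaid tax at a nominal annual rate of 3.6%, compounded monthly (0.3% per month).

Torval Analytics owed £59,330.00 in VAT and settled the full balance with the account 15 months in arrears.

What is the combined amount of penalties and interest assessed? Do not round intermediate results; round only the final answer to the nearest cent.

Penalty, months 1–6: 6 × 1.5% × £59,330.00 = £5,339.70
Penalty, months 7–15: 9 × 3.5% × £59,330.00 = £18,688.95
Interest: £59,330.00 × ((1 + 0.003)^15 − 1) = £59,330.00 × 0.0459574… = £2,726.6523…
Penalties + interest = £24,028.6500 + £2,726.6523… = £26,755.30

£26,755.30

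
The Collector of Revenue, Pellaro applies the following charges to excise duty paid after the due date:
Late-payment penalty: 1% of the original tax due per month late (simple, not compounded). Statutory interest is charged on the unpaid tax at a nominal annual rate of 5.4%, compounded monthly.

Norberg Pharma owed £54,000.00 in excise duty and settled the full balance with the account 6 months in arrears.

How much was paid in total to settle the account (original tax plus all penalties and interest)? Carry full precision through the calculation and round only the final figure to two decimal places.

£58,714.50

Late-payment penalty: 6 × 1% × £54,000.00 = £3,240.00
Interest (5.4%/yr ÷ 12 = 0.45%/month): £54,000.00 × ((1 + 0.0045)^6 − 1) = £1,474.5012…
Total = £54,000.00 + £3,240.0000 + £1,474.5012… = £58,714.50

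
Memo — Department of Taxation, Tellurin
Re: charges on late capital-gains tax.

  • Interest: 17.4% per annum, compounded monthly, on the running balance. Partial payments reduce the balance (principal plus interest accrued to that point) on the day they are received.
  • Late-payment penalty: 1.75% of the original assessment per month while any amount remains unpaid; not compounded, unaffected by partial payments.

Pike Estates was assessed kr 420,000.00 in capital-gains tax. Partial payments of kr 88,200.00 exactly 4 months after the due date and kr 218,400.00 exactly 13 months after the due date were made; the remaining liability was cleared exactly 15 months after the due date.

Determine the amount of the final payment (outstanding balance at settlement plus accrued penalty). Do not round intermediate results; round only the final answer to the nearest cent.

Monthly rate = 17.4% ÷ 12 = 1.45%
Balance at month 4: kr 420,000.0000 × (1 + 0.0145)^4 = kr 444,894.9703…
After kr 88,200.00 payment: kr 444,894.9703… − kr 88,200.00 = kr 356,694.9703…
Balance at month 13: kr 356,694.9703… × (1 + 0.0145)^9 = kr 406,036.8480…
After kr 218,400.00 payment: kr 406,036.8480… − kr 218,400.00 = kr 187,636.8480…
Balance at month 15: kr 187,636.8480… × (1 + 0.0145)^2 = kr 193,117.7672…
Penalty: 15 × 1.75% × kr 420,000.00 = kr 110,250.00
Final settlement = outstanding balance + penalty = kr 193,117.7672… + kr 110,250.00 = kr 303,367.77

kr 303,367.77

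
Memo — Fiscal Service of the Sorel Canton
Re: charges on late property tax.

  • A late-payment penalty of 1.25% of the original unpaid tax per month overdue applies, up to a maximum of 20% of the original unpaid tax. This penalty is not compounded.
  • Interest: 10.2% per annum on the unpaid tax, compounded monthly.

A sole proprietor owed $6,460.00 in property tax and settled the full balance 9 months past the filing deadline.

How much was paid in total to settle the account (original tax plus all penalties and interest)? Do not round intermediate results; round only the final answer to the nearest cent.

Penalty: 9 × 1.25% × $6,460.00 = $726.75 (below the 20% cap of $1,292.00)
Interest (10.2%/yr ÷ 12 = 0.85%/month): $6,460.00 × ((1 + 0.0085)^9 − 1) = $511.3300…
Total = $6,460.00 + $726.7500 + $511.3300… = $7,698.08

$7,698.08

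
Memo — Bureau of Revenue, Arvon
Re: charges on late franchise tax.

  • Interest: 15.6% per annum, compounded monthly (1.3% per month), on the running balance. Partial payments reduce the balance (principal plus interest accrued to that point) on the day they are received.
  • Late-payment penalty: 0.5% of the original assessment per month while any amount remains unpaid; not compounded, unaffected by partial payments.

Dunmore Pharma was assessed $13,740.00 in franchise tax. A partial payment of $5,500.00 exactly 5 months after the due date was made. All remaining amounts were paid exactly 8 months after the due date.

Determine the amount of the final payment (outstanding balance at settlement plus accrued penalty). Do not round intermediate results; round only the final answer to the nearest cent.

$10,068.00

Balance at month 5: $13,740.0000 × (1 + 0.013)^5 = $14,656.6244…
After $5,500.00 payment: $14,656.6244… − $5,500.00 = $9,156.6244…
Balance at month 8: $9,156.6244… × (1 + 0.013)^3 = $9,518.3953…
Penalty: 8 × 0.5% × $13,740.00 = $549.60
Final settlement = outstanding balance + penalty = $9,518.3953… + $549.60 = $10,068.00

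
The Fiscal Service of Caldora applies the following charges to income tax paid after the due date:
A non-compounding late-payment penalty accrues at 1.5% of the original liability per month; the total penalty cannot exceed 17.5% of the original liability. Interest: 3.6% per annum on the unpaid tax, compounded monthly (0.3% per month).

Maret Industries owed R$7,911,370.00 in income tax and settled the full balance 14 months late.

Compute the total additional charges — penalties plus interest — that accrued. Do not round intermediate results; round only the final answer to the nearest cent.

Penalty (uncapped): 14 × 1.5% × R$7,911,370.00 = R$1,661,387.70; cap = 17.5% × R$7,911,370.00 = R$1,384,489.75 → penalty = R$1,384,489.75
Interest: R$7,911,370.00 × ((1 + 0.003)^14 − 1) = R$7,911,370.00 × 0.0428289… = R$338,835.3503…
Penalties + interest = R$1,384,489.7500 + R$338,835.3503… = R$1,723,325.10

R$1,723,325.10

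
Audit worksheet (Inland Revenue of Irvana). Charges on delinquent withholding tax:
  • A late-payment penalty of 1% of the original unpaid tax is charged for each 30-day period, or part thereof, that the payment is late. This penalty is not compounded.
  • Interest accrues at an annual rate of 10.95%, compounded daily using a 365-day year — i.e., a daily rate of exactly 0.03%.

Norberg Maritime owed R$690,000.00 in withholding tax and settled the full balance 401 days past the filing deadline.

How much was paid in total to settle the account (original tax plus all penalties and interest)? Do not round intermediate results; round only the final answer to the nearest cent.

Penalty periods: ⌈401/30⌉ = 14; penalty = 14 × 1% × R$690,000.00 = R$96,600.00
Interest: R$690,000.00 × ((1 + 0.0003)^401 − 1) = R$690,000.00 × 0.12781480… = R$88,192.2147…
Total = R$690,000.00 + R$96,600.0000 + R$88,192.2147… = R$874,792.21

R$874,792.21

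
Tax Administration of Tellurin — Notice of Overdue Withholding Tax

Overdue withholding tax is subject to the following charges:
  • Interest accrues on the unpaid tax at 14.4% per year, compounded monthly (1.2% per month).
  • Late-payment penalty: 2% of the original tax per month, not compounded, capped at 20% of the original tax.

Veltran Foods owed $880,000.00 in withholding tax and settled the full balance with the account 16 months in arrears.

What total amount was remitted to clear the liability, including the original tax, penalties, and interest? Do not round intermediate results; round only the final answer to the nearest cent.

Penalty (uncapped): 16 × 2% × $880,000.00 = $281,600.00; cap = 20% × $880,000.00 = $176,000.00 → penalty = $176,000.00
Interest: $880,000.00 × ((1 + 0.012)^16 − 1) = $880,000.00 × 0.2102865… = $185,052.1471…
Total = $880,000.00 + $176,000.0000 + $185,052.1471… = $1,241,052.15

$1,241,052.15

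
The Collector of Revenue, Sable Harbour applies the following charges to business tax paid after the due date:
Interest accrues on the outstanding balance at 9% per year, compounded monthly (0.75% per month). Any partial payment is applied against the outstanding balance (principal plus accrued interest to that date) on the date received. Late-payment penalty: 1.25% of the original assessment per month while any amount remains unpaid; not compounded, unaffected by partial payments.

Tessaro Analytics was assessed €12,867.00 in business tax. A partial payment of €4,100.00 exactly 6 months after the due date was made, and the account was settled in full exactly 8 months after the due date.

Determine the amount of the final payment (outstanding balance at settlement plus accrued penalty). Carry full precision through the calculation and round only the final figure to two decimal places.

Balance at month 6: €12,867.0000 × (1 + 0.0075)^6 = €13,456.9807…
After €4,100.00 payment: €13,456.9807… − €4,100.00 = €9,356.9807…
Balance at month 8: €9,356.9807… × (1 + 0.0075)^2 = €9,497.8617…
Penalty: 8 × 1.25% × €12,867.00 = €1,286.70
Final settlement = outstanding balance + penalty = €9,497.8617… + €1,286.70 = €10,784.56

€10,784.56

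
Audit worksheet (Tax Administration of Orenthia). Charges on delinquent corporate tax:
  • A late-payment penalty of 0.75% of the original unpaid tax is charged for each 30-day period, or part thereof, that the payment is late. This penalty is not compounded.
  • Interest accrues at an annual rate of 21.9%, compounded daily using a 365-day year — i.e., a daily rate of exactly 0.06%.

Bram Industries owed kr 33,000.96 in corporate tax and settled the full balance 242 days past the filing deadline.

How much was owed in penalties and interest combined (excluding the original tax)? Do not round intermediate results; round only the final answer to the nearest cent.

Penalty periods: ⌈242/30⌉ = 9; penalty = 9 × 0.75% × kr 33,000.96 = kr 2,227.56…
Interest: kr 33,000.96 × ((1 + 0.0006)^242 − 1) = kr 33,000.96 × 0.15622046… = kr 5,155.4250…
Penalties + interest = kr 2,227.5648 + kr 5,155.4250… = kr 7,382.99

kr 7,382.99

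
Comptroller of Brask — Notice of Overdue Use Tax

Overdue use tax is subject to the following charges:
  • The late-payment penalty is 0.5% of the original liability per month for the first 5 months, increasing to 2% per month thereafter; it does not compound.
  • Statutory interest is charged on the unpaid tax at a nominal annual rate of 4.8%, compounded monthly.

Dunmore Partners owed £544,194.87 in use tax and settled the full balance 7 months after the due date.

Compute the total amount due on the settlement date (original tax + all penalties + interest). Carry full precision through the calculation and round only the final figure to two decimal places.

Penalty, months 1–5: 5 × 0.5% × £544,194.87 = £13,604.87…
Penalty, months 6–7: 2 × 2% × £544,194.87 = £21,767.79…
Interest (4.8%/yr ÷ 12 = 0.4%/month): £544,194.87 × ((1 + 0.004)^7 − 1) = £15,421.5297…
Total = £544,194.87 + £35,372.6666… + £15,421.5297… = £594,989.07

£594,989.07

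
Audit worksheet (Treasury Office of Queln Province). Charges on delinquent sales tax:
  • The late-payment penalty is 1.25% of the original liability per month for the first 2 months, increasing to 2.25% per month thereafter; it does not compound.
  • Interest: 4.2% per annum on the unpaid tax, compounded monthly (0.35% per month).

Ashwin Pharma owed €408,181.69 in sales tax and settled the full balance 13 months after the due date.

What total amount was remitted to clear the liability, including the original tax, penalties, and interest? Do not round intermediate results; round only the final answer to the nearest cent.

€538,378.53

Penalty, months 1–2: 2 × 1.25% × €408,181.69 = €10,204.54…
Penalty, months 3–13: 11 × 2.25% × €408,181.69 = €101,024.97…
Interest: €408,181.69 × ((1 + 0.0035)^13 − 1) = €408,181.69 × 0.0464679… = €18,967.3338…
Total = €408,181.69 + €111,229.5105… + €18,967.3338… = €538,378.53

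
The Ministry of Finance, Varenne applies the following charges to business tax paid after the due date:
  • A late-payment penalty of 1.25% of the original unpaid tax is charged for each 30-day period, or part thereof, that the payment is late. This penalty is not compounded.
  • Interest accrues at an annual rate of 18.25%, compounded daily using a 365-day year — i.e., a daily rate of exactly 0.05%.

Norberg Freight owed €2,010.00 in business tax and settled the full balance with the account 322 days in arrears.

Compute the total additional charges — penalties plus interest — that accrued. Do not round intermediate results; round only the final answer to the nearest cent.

Penalty periods: ⌈322/30⌉ = 11; penalty = 11 × 1.25% × €2,010.00 = €276.38…
Interest: €2,010.00 × ((1 + 0.0005)^322 − 1) = €2,010.00 × 0.17463770… = €351.0218…
Penalties + interest = €276.3750 + €351.0218… = €627.40

€627.40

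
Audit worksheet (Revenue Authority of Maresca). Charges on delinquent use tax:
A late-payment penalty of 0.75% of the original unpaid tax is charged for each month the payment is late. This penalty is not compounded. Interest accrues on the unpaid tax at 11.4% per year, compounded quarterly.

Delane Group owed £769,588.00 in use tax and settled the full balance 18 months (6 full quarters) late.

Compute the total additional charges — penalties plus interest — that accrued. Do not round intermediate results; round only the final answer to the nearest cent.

£245,234.40

Late-payment penalty: 18 × 0.75% × £769,588.00 = £103,894.38
Interest (11.4%/yr ÷ 4 = 2.85%/quarter): £769,588.00 × ((1 + 0.0285)^6 − 1) = £141,340.0248…
Penalties + interest = £103,894.3800 + £141,340.0248… = £245,234.40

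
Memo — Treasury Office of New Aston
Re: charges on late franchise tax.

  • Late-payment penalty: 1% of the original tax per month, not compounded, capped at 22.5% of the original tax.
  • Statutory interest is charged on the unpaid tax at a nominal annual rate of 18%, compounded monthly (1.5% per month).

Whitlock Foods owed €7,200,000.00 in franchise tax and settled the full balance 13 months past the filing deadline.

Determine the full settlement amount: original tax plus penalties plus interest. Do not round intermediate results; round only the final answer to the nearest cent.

€9,673,577.60

Penalty: 13 × 1% × €7,200,000.00 = €936,000.00 (below the 22.5% cap of €1,620,000.00)
Interest: €7,200,000.00 × ((1 + 0.015)^13 − 1) = €7,200,000.00 × 0.2135524… = €1,537,577.5970…
Total = €7,200,000.00 + €936,000.0000 + €1,537,577.5970… = €9,673,577.60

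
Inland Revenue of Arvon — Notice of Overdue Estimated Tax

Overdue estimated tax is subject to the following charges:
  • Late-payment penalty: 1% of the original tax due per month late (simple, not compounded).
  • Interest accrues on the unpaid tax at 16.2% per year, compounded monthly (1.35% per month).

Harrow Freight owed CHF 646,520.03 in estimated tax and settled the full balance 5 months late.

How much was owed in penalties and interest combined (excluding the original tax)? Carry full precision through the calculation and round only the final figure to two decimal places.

CHF 77,160.40

Late-payment penalty = 1% × CHF 646,520.03 × 5 mo = CHF 32,326.00…
Interest: CHF 646,520.03 × ((1 + 0.0135)^5 − 1) = CHF 646,520.03 × 0.0693473… = CHF 44,834.3993…
Penalties + interest = CHF 32,326.0015 + CHF 44,834.3993… = CHF 77,160.40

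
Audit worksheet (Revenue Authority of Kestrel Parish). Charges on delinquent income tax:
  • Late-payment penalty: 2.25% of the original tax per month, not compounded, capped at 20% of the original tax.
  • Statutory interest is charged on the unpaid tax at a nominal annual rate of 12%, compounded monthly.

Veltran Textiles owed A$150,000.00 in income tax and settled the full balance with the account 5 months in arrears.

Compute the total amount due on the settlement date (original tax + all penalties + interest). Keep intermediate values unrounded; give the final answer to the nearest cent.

Penalty: 5 × 2.25% × A$150,000.00 = A$16,875.00 (below the 20% cap of A$30,000.00)
Interest (12%/yr ÷ 12 = 1%/month): A$150,000.00 × ((1 + 0.01)^5 − 1) = A$7,651.5075…
Total = A$150,000.00 + A$16,875.0000 + A$7,651.5075… = A$174,526.51

A$174,526.51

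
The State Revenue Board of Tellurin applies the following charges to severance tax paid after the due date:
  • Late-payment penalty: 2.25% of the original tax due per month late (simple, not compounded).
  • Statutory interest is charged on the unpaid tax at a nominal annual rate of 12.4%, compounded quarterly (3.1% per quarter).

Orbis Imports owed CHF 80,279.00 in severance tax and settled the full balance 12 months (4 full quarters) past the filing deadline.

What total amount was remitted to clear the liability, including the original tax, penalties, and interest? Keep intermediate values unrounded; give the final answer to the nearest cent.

CHF 112,381.46

Late-payment penalty: 12 × 2.25% × CHF 80,279.00 = CHF 21,675.33
Interest: CHF 80,279.00 × ((1 + 0.031)^4 − 1) = CHF 80,279.00 × 0.1298861… = CHF 10,427.1252…
Total = CHF 80,279.00 + CHF 21,675.3300 + CHF 10,427.1252… = CHF 112,381.46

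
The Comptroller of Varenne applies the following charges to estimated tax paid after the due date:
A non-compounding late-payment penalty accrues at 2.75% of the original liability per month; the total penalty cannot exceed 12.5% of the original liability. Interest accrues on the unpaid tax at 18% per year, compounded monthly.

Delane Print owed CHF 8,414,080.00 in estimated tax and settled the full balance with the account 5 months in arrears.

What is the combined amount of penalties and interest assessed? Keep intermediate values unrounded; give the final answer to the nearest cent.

CHF 1,702,033.79

Penalty (uncapped): 5 × 2.75% × CHF 8,414,080.00 = CHF 1,156,936.00; cap = 12.5% × CHF 8,414,080.00 = CHF 1,051,760.00 → penalty = CHF 1,051,760.00
Interest (18%/yr ÷ 12 = 1.5%/month): CHF 8,414,080.00 × ((1 + 0.015)^5 − 1) = CHF 650,273.7914…
Penalties + interest = CHF 1,051,760.0000 + CHF 650,273.7914… = CHF 1,702,033.79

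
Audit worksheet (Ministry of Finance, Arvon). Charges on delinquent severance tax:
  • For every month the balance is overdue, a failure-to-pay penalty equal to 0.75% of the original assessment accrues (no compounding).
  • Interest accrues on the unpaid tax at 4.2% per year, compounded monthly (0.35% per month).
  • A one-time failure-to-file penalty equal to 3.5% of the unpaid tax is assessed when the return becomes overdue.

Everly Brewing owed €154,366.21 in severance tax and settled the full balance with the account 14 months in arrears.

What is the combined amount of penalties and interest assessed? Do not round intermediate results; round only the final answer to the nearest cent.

€29,349.73

Failure-to-file penalty: 3.5% × €154,366.21 = €5,402.82…
Failure-to-pay penalty = 0.75% × €154,366.21 × 14 mo = €16,208.45…
Interest: €154,366.21 × ((1 + 0.0035)^14 − 1) = €154,366.21 × 0.0501305… = €7,738.4565…
Penalties + interest = €21,611.2694 + €7,738.4565… = €29,349.73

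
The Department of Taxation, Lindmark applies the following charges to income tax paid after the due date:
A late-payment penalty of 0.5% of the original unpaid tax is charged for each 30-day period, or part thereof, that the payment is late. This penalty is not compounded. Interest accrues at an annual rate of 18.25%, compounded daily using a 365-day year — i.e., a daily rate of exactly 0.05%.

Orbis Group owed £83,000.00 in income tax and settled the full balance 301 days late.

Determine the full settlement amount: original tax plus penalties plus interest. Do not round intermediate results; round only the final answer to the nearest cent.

£101,041.84

Penalty periods: ⌈301/30⌉ = 11; penalty = 11 × 0.5% × £83,000.00 = £4,565.00
Interest: £83,000.00 × ((1 + 0.0005)^301 − 1) = £83,000.00 × 0.16237158… = £13,476.8415…
Total = £83,000.00 + £4,565.0000 + £13,476.8415… = £101,041.84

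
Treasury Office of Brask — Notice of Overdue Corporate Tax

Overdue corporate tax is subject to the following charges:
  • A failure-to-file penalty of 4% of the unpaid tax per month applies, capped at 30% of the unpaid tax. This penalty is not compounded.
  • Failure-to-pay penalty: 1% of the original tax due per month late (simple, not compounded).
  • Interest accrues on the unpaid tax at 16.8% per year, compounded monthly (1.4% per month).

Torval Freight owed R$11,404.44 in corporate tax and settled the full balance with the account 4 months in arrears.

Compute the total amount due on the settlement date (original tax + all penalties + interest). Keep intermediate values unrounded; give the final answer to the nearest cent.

Failure-to-file: 4 × 4% × R$11,404.44 = R$1,824.71… (under the 30% cap)
Failure-to-pay penalty = 1% × R$11,404.44 × 4 mo = R$456.18…
Interest: R$11,404.44 × ((1 + 0.014)^4 − 1) = R$11,404.44 × 0.0571870… = R$652.1859…
Total = R$11,404.44 + R$2,280.8880 + R$652.1859… = R$14,337.51

R$14,337.51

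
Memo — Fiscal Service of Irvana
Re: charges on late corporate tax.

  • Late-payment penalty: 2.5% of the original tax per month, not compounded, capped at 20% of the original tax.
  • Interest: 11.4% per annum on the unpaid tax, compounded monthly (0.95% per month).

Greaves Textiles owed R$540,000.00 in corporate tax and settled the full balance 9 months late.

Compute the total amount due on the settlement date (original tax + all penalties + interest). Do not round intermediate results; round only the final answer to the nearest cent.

R$695,963.91

Penalty (uncapped): 9 × 2.5% × R$540,000.00 = R$121,500.00; cap = 20% × R$540,000.00 = R$108,000.00 → penalty = R$108,000.00
Interest: R$540,000.00 × ((1 + 0.0095)^9 − 1) = R$540,000.00 × 0.0888221… = R$47,963.9100…
Total = R$540,000.00 + R$108,000.0000 + R$47,963.9100… = R$695,963.91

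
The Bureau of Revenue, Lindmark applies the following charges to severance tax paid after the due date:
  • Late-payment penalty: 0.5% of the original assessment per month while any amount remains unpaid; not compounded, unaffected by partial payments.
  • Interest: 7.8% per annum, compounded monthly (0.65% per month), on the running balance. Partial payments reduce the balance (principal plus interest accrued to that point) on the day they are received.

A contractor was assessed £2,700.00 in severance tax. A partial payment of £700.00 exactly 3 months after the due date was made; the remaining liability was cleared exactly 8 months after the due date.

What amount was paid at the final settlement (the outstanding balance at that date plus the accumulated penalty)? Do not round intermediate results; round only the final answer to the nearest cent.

Balance at month 3: £2,700.0000 × (1 + 0.0065)^3 = £2,752.9930…
After £700.00 payment: £2,752.9930… − £700.00 = £2,052.9930…
Balance at month 8: £2,052.9930… × (1 + 0.0065)^5 = £2,120.5883…
Penalty: 8 × 0.5% × £2,700.00 = £108.00
Final settlement = outstanding balance + penalty = £2,120.5883… + £108.00 = £2,228.59

£2,228.59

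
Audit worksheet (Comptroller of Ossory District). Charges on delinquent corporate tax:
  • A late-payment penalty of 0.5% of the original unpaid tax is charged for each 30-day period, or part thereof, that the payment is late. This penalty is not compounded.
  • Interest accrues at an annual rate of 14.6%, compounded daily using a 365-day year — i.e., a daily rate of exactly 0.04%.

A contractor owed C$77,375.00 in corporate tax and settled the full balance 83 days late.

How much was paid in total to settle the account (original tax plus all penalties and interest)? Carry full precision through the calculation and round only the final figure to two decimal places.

Penalty periods: ⌈83/30⌉ = 3; penalty = 3 × 0.5% × C$77,375.00 = C$1,160.63…
Interest: C$77,375.00 × ((1 + 0.0004)^83 − 1) = C$77,375.00 × 0.03375041… = C$2,611.4378…
Total = C$77,375.00 + C$1,160.6250 + C$2,611.4378… = C$81,147.06

C$81,147.06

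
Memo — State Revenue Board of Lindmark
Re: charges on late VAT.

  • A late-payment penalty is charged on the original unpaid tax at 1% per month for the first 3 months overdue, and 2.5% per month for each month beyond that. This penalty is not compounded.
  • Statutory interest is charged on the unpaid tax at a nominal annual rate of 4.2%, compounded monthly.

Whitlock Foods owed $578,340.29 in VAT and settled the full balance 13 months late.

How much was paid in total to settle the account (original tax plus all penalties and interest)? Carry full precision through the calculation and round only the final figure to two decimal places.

$767,149.81

Penalty, months 1–3: 3 × 1% × $578,340.29 = $17,350.21…
Penalty, months 4–13: 10 × 2.5% × $578,340.29 = $144,585.07…
Interest (4.2%/yr ÷ 12 = 0.35%/month): $578,340.29 × ((1 + 0.0035)^13 − 1) = $26,874.2415…
Total = $578,340.29 + $161,935.2812 + $26,874.2415… = $767,149.81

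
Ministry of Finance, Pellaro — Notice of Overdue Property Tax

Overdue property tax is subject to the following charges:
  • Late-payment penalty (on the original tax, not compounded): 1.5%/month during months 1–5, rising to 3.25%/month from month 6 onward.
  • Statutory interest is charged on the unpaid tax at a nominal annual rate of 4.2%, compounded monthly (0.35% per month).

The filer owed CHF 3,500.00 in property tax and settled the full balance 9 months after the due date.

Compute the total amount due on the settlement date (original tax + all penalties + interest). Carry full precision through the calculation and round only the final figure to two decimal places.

Penalty, months 1–5: 5 × 1.5% × CHF 3,500.00 = CHF 262.50
Penalty, months 6–9: 4 × 3.25% × CHF 3,500.00 = CHF 455.00
Interest: CHF 3,500.00 × ((1 + 0.0035)^9 − 1) = CHF 3,500.00 × 0.0319446… = CHF 111.8062…
Total = CHF 3,500.00 + CHF 717.5000 + CHF 111.8062… = CHF 4,329.31

CHF 4,329.31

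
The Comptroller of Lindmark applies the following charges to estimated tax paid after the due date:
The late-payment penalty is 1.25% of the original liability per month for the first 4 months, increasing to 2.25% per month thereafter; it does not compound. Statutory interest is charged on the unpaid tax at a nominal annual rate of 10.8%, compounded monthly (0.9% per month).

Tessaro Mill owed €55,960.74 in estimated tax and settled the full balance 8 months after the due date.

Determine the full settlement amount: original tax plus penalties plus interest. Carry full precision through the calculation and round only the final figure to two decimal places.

Penalty, months 1–4: 4 × 1.25% × €55,960.74 = €2,798.04…
Penalty, months 5–8: 4 × 2.25% × €55,960.74 = €5,036.47…
Interest: €55,960.74 × ((1 + 0.009)^8 − 1) = €55,960.74 × 0.0743093… = €4,158.4027…
Total = €55,960.74 + €7,834.5036 + €4,158.4027… = €67,953.65

€67,953.65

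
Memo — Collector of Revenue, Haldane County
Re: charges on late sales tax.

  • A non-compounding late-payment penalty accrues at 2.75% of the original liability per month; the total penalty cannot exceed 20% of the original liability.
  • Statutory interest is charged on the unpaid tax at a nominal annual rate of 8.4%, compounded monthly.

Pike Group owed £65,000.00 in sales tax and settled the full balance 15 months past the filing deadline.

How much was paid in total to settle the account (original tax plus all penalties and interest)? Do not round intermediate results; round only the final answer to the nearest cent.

£85,169.79

Penalty (uncapped): 15 × 2.75% × £65,000.00 = £26,812.50; cap = 20% × £65,000.00 = £13,000.00 → penalty = £13,000.00
Interest (8.4%/yr ÷ 12 = 0.7%/month): £65,000.00 × ((1 + 0.007)^15 − 1) = £7,169.7856…
Total = £65,000.00 + £13,000.0000 + £7,169.7856… = £85,169.79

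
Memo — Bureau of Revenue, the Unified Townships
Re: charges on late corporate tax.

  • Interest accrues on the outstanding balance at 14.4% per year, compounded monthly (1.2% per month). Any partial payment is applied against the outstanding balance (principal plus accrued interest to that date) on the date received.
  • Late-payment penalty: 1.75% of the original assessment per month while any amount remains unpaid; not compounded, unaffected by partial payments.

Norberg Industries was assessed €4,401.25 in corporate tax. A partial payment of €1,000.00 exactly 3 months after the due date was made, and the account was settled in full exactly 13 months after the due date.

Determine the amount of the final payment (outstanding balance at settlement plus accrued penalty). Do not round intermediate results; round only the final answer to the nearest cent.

€5,014.11

Balance at month 3: €4,401.2500 × (1 + 0.012)^3 = €4,561.6039…
After €1,000.00 payment: €4,561.6039… − €1,000.00 = €3,561.6039…
Balance at month 13: €3,561.6039… × (1 + 0.012)^10 = €4,012.8299…
Penalty: 13 × 1.75% × €4,401.25 = €1,001.28…
Final settlement = outstanding balance + penalty = €4,012.8299… + €1,001.28… = €5,014.11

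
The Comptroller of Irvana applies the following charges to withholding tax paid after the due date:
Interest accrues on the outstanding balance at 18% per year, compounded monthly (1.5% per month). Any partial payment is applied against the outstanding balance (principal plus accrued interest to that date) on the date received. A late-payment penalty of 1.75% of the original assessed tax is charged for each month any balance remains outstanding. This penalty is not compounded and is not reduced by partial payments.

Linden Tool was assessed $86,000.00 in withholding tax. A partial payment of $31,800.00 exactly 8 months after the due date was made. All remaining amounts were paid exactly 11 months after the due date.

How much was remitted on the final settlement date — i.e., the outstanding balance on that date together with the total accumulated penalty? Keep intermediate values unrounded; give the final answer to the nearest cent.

$84,606.04

Balance at month 8: $86,000.0000 × (1 + 0.015)^8 = $96,878.3624…
After $31,800.00 payment: $96,878.3624… − $31,800.00 = $65,078.3624…
Balance at month 11: $65,078.3624… × (1 + 0.015)^3 = $68,051.0363…
Penalty: 11 × 1.75% × $86,000.00 = $16,555.00
Final settlement = outstanding balance + penalty = $68,051.0363… + $16,555.00 = $84,606.04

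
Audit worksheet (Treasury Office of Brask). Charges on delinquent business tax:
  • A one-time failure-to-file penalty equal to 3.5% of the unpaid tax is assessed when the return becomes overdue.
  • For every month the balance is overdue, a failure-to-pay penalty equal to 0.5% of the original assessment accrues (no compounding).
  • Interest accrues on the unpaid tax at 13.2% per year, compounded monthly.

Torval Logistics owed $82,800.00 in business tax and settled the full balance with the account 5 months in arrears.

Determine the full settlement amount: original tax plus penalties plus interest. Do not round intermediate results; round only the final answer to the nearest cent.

$92,423.30

Failure-to-file penalty: 3.5% × $82,800.00 = $2,898.00
Failure-to-pay penalty: 5 × 0.5% × $82,800.00 = $2,070.00
Interest (13.2%/yr ÷ 12 = 1.1%/month): $82,800.00 × ((1 + 0.011)^5 − 1) = $4,655.2961…
Total = $82,800.00 + $4,968.0000 + $4,655.2961… = $92,423.30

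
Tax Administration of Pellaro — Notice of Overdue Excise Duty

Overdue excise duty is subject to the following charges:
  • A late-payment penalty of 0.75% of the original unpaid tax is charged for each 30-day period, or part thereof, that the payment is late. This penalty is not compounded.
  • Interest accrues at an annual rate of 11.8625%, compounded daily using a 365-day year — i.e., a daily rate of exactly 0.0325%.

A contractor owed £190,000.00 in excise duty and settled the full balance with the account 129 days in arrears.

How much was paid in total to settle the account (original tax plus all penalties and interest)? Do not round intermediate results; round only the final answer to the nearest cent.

Penalty periods: ⌈129/30⌉ = 5; penalty = 5 × 0.75% × £190,000.00 = £7,125.00
Interest: £190,000.00 × ((1 + 0.000325)^129 − 1) = £190,000.00 × 0.04280916… = £8,133.7407…
Total = £190,000.00 + £7,125.0000 + £8,133.7407… = £205,258.74

£205,258.74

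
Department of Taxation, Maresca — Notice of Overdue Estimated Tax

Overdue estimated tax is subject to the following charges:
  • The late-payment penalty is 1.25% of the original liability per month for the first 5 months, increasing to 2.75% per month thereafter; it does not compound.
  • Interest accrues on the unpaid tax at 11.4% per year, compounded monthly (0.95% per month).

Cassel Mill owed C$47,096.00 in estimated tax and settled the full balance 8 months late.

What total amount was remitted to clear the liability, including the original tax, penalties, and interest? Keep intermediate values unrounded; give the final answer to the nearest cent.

Penalty, months 1–5: 5 × 1.25% × C$47,096.00 = C$2,943.50
Penalty, months 6–8: 3 × 2.75% × C$47,096.00 = C$3,885.42
Interest: C$47,096.00 × ((1 + 0.0095)^8 − 1) = C$47,096.00 × 0.0785756… = C$3,700.5959…
Total = C$47,096.00 + C$6,828.9200 + C$3,700.5959… = C$57,625.52

C$57,625.52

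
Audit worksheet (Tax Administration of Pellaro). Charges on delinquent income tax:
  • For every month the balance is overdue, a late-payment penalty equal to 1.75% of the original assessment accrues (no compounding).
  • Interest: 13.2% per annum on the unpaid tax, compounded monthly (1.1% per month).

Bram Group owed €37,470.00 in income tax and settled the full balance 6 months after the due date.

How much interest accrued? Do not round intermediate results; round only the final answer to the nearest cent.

Interest: €37,470.00 × ((1 + 0.011)^6 − 1) = €37,470.00 × 0.0678418… = €2,542.0338…

€2,542.03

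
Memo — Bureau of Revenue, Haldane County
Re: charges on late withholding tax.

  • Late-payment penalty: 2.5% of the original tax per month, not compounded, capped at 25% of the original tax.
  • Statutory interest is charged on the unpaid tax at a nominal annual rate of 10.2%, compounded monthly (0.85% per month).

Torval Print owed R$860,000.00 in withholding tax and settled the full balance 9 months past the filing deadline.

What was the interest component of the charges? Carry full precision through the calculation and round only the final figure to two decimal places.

R$68,071.79

Interest: R$860,000.00 × ((1 + 0.0085)^9 − 1) = R$860,000.00 × 0.0791532… = R$68,071.7949…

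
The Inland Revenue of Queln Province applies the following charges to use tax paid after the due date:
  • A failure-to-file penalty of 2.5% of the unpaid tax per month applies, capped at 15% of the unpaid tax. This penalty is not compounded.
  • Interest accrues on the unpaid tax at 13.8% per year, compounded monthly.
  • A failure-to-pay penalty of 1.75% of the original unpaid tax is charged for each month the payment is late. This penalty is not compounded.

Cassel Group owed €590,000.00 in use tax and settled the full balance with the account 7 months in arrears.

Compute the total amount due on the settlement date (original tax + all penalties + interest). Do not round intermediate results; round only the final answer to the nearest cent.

€799,940.35

Failure-to-file: 7 × 2.5% × €590,000.00 = €103,250.00, capped at 15% × €590,000.00 = €88,500.00
Failure-to-pay penalty = 1.75% × €590,000.00 × 7 mo = €72,275.00
Interest (13.8%/yr ÷ 12 = 1.15%/month): €590,000.00 × ((1 + 0.0115)^7 − 1) = €49,165.3472…
Total = €590,000.00 + €160,775.0000 + €49,165.3472… = €799,940.35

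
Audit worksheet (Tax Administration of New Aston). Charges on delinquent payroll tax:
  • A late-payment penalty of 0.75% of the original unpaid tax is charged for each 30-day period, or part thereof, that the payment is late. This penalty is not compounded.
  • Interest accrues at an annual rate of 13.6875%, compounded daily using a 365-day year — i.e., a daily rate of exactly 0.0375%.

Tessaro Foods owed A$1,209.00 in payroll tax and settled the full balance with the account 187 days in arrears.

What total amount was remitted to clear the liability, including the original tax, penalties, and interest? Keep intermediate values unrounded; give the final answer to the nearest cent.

A$1,360.28

Penalty periods: ⌈187/30⌉ = 7; penalty = 7 × 0.75% × A$1,209.00 = A$63.47…
Interest: A$1,209.00 × ((1 + 0.000375)^187 − 1) = A$1,209.00 × 0.07262815… = A$87.8074…
Total = A$1,209.00 + A$63.4725 + A$87.8074… = A$1,360.28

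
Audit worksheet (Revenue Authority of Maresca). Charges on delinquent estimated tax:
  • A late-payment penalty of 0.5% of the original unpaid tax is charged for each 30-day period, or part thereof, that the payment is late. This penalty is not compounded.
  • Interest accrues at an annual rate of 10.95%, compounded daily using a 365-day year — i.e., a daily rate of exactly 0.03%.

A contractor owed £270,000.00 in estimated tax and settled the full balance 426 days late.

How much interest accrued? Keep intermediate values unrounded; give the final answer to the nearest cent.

Interest: £270,000.00 × ((1 + 0.0003)^426 − 1) = £270,000.00 × 0.13630394… = £36,802.0627…

£36,802.06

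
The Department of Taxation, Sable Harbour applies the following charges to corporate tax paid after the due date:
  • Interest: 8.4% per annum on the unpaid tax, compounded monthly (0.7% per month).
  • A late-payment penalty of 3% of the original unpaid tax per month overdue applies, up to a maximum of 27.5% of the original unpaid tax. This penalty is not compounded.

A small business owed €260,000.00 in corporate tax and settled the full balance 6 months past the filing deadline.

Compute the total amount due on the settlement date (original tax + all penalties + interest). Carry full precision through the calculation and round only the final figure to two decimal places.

Penalty: 6 × 3% × €260,000.00 = €46,800.00 (below the 27.5% cap of €71,500.00)
Interest: €260,000.00 × ((1 + 0.007)^6 − 1) = €260,000.00 × 0.0427419… = €11,112.8930…
Total = €260,000.00 + €46,800.0000 + €11,112.8930… = €317,912.89

€317,912.89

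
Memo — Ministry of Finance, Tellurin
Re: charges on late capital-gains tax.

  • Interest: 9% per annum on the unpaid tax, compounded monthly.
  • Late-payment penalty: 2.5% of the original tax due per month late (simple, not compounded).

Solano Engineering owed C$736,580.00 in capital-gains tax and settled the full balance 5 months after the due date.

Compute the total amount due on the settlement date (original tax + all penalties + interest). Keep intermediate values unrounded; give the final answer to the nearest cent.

Late-payment penalty = 2.5% × C$736,580.00 × 5 mo = C$92,072.50
Interest (9%/yr ÷ 12 = 0.75%/month): C$736,580.00 × ((1 + 0.0075)^5 − 1) = C$28,039.1954…
Total = C$736,580.00 + C$92,072.5000 + C$28,039.1954… = C$856,691.70

C$856,691.70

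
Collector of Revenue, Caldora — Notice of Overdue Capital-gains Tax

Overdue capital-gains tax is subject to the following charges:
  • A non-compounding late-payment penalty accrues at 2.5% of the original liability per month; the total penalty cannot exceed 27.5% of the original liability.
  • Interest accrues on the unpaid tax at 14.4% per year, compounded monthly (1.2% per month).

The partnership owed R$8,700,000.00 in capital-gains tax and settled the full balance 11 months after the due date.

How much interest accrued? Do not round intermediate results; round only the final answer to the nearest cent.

Interest: R$8,700,000.00 × ((1 + 0.012)^11 − 1) = R$8,700,000.00 × 0.1402121… = R$1,219,845.0893…

R$1,219,845.09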